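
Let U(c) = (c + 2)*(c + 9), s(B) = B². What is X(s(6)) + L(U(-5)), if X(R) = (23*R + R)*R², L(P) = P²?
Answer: 1119888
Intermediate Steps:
U(c) = (2 + c)*(9 + c)
X(R) = 24*R³ (X(R) = (24*R)*R² = 24*R³)
X(s(6)) + L(U(-5)) = 24*(6²)³ + (18 + (-5)² + 11*(-5))² = 24*36³ + (18 + 25 - 55)² = 24*46656 + (-12)² = 1119744 + 144 = 1119888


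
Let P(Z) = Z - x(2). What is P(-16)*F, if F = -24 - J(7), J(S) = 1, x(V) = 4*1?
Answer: 500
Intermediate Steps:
x(V) = 4
P(Z) = -4 + Z (P(Z) = Z - 1*4 = Z - 4 = -4 + Z)
F = -25 (F = -24 - 1*1 = -24 - 1 = -25)
P(-16)*F = (-4 - 16)*(-25) = -20*(-25) = 500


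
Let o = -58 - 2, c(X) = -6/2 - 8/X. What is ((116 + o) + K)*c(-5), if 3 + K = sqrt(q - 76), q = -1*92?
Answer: -371/5 - 14*I*sqrt(42)/5 ≈ -74.2 - 18.146*I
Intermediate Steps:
q = -92
c(X) = -3 - 8/X (c(X) = -6*1/2 - 8/X = -3 - 8/X)
o = -60
K = -3 + 2*I*sqrt(42) (K = -3 + sqrt(-92 - 76) = -3 + sqrt(-168) = -3 + 2*I*sqrt(42) ≈ -3.0 + 12.961*I)
((116 + o) + K)*c(-5) = ((116 - 60) + (-3 + 2*I*sqrt(42)))*(-3 - 8/(-5)) = (56 + (-3 + 2*I*sqrt(42)))*(-3 - 8*(-1/5)) = (53 + 2*I*sqrt(42))*(-3 + 8/5) = (53 + 2*I*sqrt(42))*(-7/5) = -371/5 - 14*I*sqrt(42)/5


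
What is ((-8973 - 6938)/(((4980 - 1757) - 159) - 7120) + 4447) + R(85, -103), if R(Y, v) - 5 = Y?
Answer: 18417983/4056 ≈ 4540.9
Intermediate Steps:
R(Y, v) = 5 + Y
((-8973 - 6938)/(((4980 - 1757) - 159) - 7120) + 4447) + R(85, -103) = ((-8973 - 6938)/(((4980 - 1757) - 159) - 7120) + 4447) + (5 + 85) = (-15911/((3223 - 159) - 7120) + 4447) + 90 = (-15911/(3064 - 7120) + 4447) + 90 = (-15911/(-4056) + 4447) + 90 = (-15911*(-1/4056) + 4447) + 90 = (15911/4056 + 4447) + 90 = 18052943/4056 + 90 = 18417983/4056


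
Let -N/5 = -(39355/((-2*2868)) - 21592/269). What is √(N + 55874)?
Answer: √32996904548432826/771492 ≈ 235.45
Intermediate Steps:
N = -672191035/1542984 (N = -(-5)*(39355/((-2*2868)) - 21592/269) = -(-5)*(39355/(-5736) - 21592*1/269) = -(-5)*(39355*(-1/5736) - 21592/269) = -(-5)*(-39355/5736 - 21592/269) = -(-5)*(-134438207)/1542984 = -5*134438207/1542984 = -672191035/1542984 ≈ -435.64)
√(N + 55874) = √(-672191035/1542984 + 55874) = √(85540496981/1542984) = √32996904548432826/771492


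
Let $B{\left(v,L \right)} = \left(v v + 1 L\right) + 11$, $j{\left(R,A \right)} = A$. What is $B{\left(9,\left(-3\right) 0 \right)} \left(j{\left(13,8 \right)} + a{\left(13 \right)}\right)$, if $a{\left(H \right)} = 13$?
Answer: $1932$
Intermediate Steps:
$B{\left(v,L \right)} = 11 + L + v^{2}$ ($B{\left(v,L \right)} = \left(v^{2} + L\right) + 11 = \left(L + v^{2}\right) + 11 = 11 + L + v^{2}$)
$B{\left(9,\left(-3\right) 0 \right)} \left(j{\left(13,8 \right)} + a{\left(13 \right)}\right) = \left(11 - 0 + 9^{2}\right) \left(8 + 13\right) = \left(11 + 0 + 81\right) 21 = 92 \cdot 21 = 1932$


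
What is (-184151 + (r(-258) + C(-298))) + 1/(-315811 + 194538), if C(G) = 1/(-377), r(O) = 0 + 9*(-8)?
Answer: -8422661128033/45719921 ≈ -1.8422e+5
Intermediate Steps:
r(O) = -72 (r(O) = 0 - 72 = -72)
C(G) = -1/377
(-184151 + (r(-258) + C(-298))) + 1/(-315811 + 194538) = (-184151 + (-72 - 1/377)) + 1/(-315811 + 194538) = (-184151 - 27145/377) + 1/(-121273) = -69452072/377 - 1/121273 = -8422661128033/45719921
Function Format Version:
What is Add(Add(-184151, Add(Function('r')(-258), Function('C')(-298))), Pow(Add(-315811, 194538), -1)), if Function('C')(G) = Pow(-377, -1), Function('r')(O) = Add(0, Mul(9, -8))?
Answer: Rational(-8422661128033, 45719921) ≈ -1.8422e+5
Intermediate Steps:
Function('r')(O) = -72 (Function('r')(O) = Add(0, -72) = -72)
Function('C')(G) = Rational(-1, 377)
Add(Add(-184151, Add(Function('r')(-258), Function('C')(-298))), Pow(Add(-315811, 194538), -1)) = Add(Add(-184151, Add(-72, Rational(-1, 377))), Pow(Add(-315811, 194538), -1)) = Add(Add(-184151, Rational(-27145, 377)), Pow(-121273, -1)) = Add(Rational(-69452072, 377), Rational(-1, 121273)) = Rational(-8422661128033, 45719921)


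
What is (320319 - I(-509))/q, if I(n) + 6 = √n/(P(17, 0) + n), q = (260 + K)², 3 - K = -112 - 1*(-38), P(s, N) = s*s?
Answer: 320325/113569 + I*√509/24985180 ≈ 2.8205 + 9.0298e-7*I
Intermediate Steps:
P(s, N) = s²
K = 77 (K = 3 - (-112 - 1*(-38)) = 3 - (-112 + 38) = 3 - 1*(-74) = 3 + 74 = 77)
q = 113569 (q = (260 + 77)² = 337² = 113569)
I(n) = -6 + √n/(289 + n) (I(n) = -6 + √n/(17² + n) = -6 + √n/(289 + n))
(320319 - I(-509))/q = (320319 - (-1734 + √(-509) - 6*(-509))/(289 - 509))/113569 = (320319 - (-1734 + I*√509 + 3054)/(-220))*(1/113569) = (320319 - (-1)*(1320 + I*√509)/220)*(1/113569) = (320319 - (-6 - I*√509/220))*(1/113569) = (320319 + (6 + I*√509/220))*(1/113569) = (320325 + I*√509/220)*(1/113569) = 320325/113569 + I*√509/24985180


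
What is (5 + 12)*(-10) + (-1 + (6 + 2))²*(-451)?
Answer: -22269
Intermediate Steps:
(5 + 12)*(-10) + (-1 + (6 + 2))²*(-451) = 17*(-10) + (-1 + 8)²*(-451) = -170 + 7²*(-451) = -170 + 49*(-451) = -170 - 22099 = -22269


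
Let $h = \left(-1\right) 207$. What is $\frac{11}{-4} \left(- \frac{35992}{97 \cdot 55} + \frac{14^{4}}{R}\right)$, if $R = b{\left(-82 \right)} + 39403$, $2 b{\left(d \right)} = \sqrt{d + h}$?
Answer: $\frac{9561086584214}{602407434725} + \frac{3591896 i}{6210385925} \approx 15.871 + 0.00057837 i$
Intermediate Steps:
$h = -207$
$b{\left(d \right)} = \frac{\sqrt{-207 + d}}{2}$ ($b{\left(d \right)} = \frac{\sqrt{d - 207}}{2} = \frac{\sqrt{-207 + d}}{2}$)
$R = 39403 + \frac{17 i}{2}$ ($R = \frac{\sqrt{-207 - 82}}{2} + 39403 = \frac{\sqrt{-289}}{2} + 39403 = \frac{17 i}{2} + 39403 = 39403 + \frac{17 i}{2} \approx 39403.0 + 8.5 i$)
$\frac{11}{-4} \left(- \frac{35992}{97 \cdot 55} + \frac{14^{4}}{R}\right) = \frac{11}{-4} \left(- \frac{35992}{97 \cdot 55} + \frac{14^{4}}{39403 + \frac{17 i}{2}}\right) = 11 \left(- \frac{1}{4}\right) \left(- \frac{35992}{5335} + 38416 \frac{4 \left(39403 - \frac{17 i}{2}\right)}{6210385925}\right) = - \frac{11 \left(\left(-35992\right) \frac{1}{5335} + \frac{153664 \left(39403 - \frac{17 i}{2}\right)}{6210385925}\right)}{4} = - \frac{11 \left(- \frac{3272}{485} + \frac{153664 \left(39403 - \frac{17 i}{2}\right)}{6210385925}\right)}{4} = \frac{8998}{485} - \frac{422576 \left(39403 - \frac{17 i}{2}\right)}{6210385925}$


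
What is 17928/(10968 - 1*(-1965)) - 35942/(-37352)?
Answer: 21008973/8945804 ≈ 2.3485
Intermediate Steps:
17928/(10968 - 1*(-1965)) - 35942/(-37352) = 17928/(10968 + 1965) - 35942*(-1/37352) = 17928/12933 + 17971/18676 = 17928*(1/12933) + 17971/18676 = 664/479 + 17971/18676 = 21008973/8945804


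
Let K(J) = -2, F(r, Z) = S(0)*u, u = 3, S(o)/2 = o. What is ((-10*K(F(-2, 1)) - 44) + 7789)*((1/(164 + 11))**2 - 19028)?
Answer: -904983570947/6125 ≈ -1.4775e+8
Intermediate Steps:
S(o) = 2*o
F(r, Z) = 0 (F(r, Z) = (2*0)*3 = 0*3 = 0)
((-10*K(F(-2, 1)) - 44) + 7789)*((1/(164 + 11))**2 - 19028) = ((-10*(-2) - 44) + 7789)*((1/(164 + 11))**2 - 19028) = ((20 - 44) + 7789)*((1/175)**2 - 19028) = (-24 + 7789)*((1/175)**2 - 19028) = 7765*(1/30625 - 19028) = 7765*(-582732499/30625) = -904983570947/6125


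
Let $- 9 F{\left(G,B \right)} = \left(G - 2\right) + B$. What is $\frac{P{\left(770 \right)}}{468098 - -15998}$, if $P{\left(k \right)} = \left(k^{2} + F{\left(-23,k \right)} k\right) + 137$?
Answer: $\frac{4763683}{4356864} \approx 1.0934$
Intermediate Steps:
$F{\left(G,B \right)} = \frac{2}{9} - \frac{B}{9} - \frac{G}{9}$ ($F{\left(G,B \right)} = - \frac{\left(G - 2\right) + B}{9} = - \frac{\left(-2 + G\right) + B}{9} = - \frac{-2 + B + G}{9} = \frac{2}{9} - \frac{B}{9} - \frac{G}{9}$)
$P{\left(k \right)} = 137 + k^{2} + k \left(\frac{25}{9} - \frac{k}{9}\right)$ ($P{\left(k \right)} = \left(k^{2} + \left(\frac{2}{9} - \frac{k}{9} - - \frac{23}{9}\right) k\right) + 137 = \left(k^{2} + \left(\frac{2}{9} - \frac{k}{9} + \frac{23}{9}\right) k\right) + 137 = \left(k^{2} + \left(\frac{25}{9} - \frac{k}{9}\right) k\right) + 137 = \left(k^{2} + k \left(\frac{25}{9} - \frac{k}{9}\right)\right) + 137 = 137 + k^{2} + k \left(\frac{25}{9} - \frac{k}{9}\right)$)
$\frac{P{\left(770 \right)}}{468098 - -15998} = \frac{137 + \frac{8 \cdot 770^{2}}{9} + \frac{25}{9} \cdot 770}{468098 - -15998} = \frac{137 + \frac{8}{9} \cdot 592900 + \frac{19250}{9}}{468098 + 15998} = \frac{137 + \frac{4743200}{9} + \frac{19250}{9}}{484096} = \frac{4763683}{9} \cdot \frac{1}{484096} = \frac{4763683}{4356864}$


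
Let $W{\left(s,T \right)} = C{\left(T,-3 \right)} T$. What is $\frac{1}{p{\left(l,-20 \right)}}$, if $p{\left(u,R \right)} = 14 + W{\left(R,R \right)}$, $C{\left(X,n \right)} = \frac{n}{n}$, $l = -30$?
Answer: $- \frac{1}{6} \approx -0.16667$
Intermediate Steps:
$C{\left(X,n \right)} = 1$
$W{\left(s,T \right)} = T$ ($W{\left(s,T \right)} = 1 T = T$)
$p{\left(u,R \right)} = 14 + R$
$\frac{1}{p{\left(l,-20 \right)}} = \frac{1}{14 - 20} = \frac{1}{-6} = - \frac{1}{6}$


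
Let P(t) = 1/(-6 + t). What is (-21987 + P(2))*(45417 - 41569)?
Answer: -84606938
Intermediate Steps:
(-21987 + P(2))*(45417 - 41569) = (-21987 + 1/(-6 + 2))*(45417 - 41569) = (-21987 + 1/(-4))*3848 = (-21987 - 1/4)*3848 = -87949/4*3848 = -84606938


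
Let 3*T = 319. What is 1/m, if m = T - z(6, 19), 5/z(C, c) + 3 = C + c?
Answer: 66/7003 ≈ 0.0094245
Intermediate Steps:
T = 319/3 (T = (1/3)*319 = 319/3 ≈ 106.33)
z(C, c) = 5/(-3 + C + c) (z(C, c) = 5/(-3 + (C + c)) = 5/(-3 + C + c))
m = 7003/66 (m = 319/3 - 5/(-3 + 6 + 19) = 319/3 - 5/22 = 7003/66 ≈ 106.11)
1/m = 1/(7003/66) = 66/7003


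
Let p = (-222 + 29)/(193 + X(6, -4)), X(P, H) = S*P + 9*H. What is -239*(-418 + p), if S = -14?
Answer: 7338973/73 ≈ 1.0053e+5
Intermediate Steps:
X(P, H) = -14*P + 9*H
p = -193/73 (p = (-222 + 29)/(193 + (-14*6 + 9*(-4))) = -193/(193 + (-84 - 36)) = -193/(193 - 120) = -193/73 ≈ -2.6438)
-239*(-418 + p) = -239*(-418 - 193/73) = -239*(-30707/73) = 7338973/73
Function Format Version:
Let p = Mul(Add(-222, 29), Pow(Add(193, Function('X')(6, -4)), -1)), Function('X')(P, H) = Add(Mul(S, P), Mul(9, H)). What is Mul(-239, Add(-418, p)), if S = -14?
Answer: Rational(7338973, 73) ≈ 1.0053e+5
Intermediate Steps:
Function('X')(P, H) = Add(Mul(-14, P), Mul(9, H))
p = Rational(-193, 73) (p = Mul(Add(-222, 29), Pow(Add(193, Add(Mul(-14, 6), Mul(9, -4))), -1)) = Mul(-193, Pow(Add(193, Add(-84, -36)), -1)) = Mul(-193, Pow(Add(193, -120), -1)) = Mul(-193, Pow(73, -1)) = Mul(-193, Rational(1, 73)) = Rational(-193, 73) ≈ -2.6438)
Mul(-239, Add(-418, p)) = Mul(-239, Add(-418, Rational(-193, 73))) = Mul(-239, Rational(-30707, 73)) = Rational(7338973, 73)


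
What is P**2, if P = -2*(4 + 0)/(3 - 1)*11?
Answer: 1936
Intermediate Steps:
P = -44 (P = -8/2*11 = -2*2*11 = -4*11 = -44)
P**2 = (-44)**2 = 1936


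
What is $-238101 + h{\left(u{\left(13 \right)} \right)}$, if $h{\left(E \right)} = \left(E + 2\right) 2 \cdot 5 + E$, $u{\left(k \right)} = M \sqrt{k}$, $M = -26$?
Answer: $-238081 - 286 \sqrt{13} \approx -2.3911 \cdot 10^{5}$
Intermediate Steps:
$u{\left(k \right)} = - 26 \sqrt{k}$
$h{\left(E \right)} = 20 + 11 E$ ($h{\left(E \right)} = \left(2 + E\right) 2 \cdot 5 + E = \left(4 + 2 E\right) 5 + E = \left(20 + 10 E\right) + E = 20 + 11 E$)
$-238101 + h{\left(u{\left(13 \right)} \right)} = -238101 + \left(20 + 11 \left(- 26 \sqrt{13}\right)\right) = -238101 + \left(20 - 286 \sqrt{13}\right) = -238081 - 286 \sqrt{13}$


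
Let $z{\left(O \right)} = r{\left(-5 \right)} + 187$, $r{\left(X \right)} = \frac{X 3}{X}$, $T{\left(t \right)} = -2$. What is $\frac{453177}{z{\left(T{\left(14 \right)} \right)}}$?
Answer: $\frac{453177}{190} \approx 2385.1$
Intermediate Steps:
$r{\left(X \right)} = 3$ ($r{\left(X \right)} = \frac{3 X}{X} = 3$)
$z{\left(O \right)} = 190$ ($z{\left(O \right)} = 3 + 187 = 190$)
$\frac{453177}{z{\left(T{\left(14 \right)} \right)}} = \frac{453177}{190}$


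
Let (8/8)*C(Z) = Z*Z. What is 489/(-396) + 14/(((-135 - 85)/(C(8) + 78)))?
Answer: -6779/660 ≈ -10.271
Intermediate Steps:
C(Z) = Z² (C(Z) = Z*Z = Z²)
489/(-396) + 14/(((-135 - 85)/(C(8) + 78))) = 489/(-396) + 14/(((-135 - 85)/(8² + 78))) = 489*(-1/396) + 14/((-220/(64 + 78))) = -163/132 + 14/((-220/142)) = -163/132 + 14/((-220*1/142)) = -163/132 + 14/(-110/71) = -163/132 + 14*(-71/110) = -163/132 - 497/55 = -6779/660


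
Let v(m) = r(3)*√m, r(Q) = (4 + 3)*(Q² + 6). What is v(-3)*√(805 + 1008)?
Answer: 735*I*√111 ≈ 7743.7*I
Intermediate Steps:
r(Q) = 42 + 7*Q² (r(Q) = 7*(6 + Q²) = 42 + 7*Q²)
v(m) = 105*√m (v(m) = (42 + 7*3²)*√m = (42 + 7*9)*√m = (42 + 63)*√m = 105*√m)
v(-3)*√(805 + 1008) = (105*√(-3))*√(805 + 1008) = (105*(I*√3))*√1813 = (105*I*√3)*(7*√37) = 735*I*√111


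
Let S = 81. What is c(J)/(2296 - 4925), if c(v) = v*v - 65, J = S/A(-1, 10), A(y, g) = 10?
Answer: -61/262900 ≈ -0.00023203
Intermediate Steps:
J = 81/10 ≈ 8.1000
c(v) = -65 + v**2 (c(v) = v**2 - 65 = -65 + v**2)
c(J)/(2296 - 4925) = (-65 + (81/10)**2)/(2296 - 4925) = (-65 + 6561/100)/(-2629) = (61/100)*(-1/2629) = -61/262900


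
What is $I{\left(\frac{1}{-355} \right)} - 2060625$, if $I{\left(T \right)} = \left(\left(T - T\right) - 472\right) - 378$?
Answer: $-2061475$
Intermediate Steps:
$I{\left(T \right)} = -850$ ($I{\left(T \right)} = \left(0 - 472\right) - 378 = -472 - 378 = -850$)
$I{\left(\frac{1}{-355} \right)} - 2060625 = -850 - 2060625 = -2061475$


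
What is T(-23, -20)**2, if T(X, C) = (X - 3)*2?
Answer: 2704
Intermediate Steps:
T(X, C) = -6 + 2*X (T(X, C) = (-3 + X)*2 = -6 + 2*X)
T(-23, -20)**2 = (-6 + 2*(-23))**2 = (-6 - 46)**2 = (-52)**2 = 2704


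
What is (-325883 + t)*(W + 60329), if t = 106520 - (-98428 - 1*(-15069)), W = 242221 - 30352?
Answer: -37020016792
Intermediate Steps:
W = 211869
t = 189879 (t = 106520 - (-98428 + 15069) = 106520 - 1*(-83359) = 106520 + 83359 = 189879)
(-325883 + t)*(W + 60329) = (-325883 + 189879)*(211869 + 60329) = -136004*272198 = -37020016792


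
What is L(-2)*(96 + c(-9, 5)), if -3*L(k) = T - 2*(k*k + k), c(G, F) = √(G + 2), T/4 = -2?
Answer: 384 + 4*I*√7 ≈ 384.0 + 10.583*I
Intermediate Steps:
T = -8 (T = 4*(-2) = -8)
c(G, F) = √(2 + G)
L(k) = 8/3 + 2*k/3 + 2*k²/3 (L(k) = -(-8 - 2*(k*k + k))/3 = -(-8 - 2*(k² + k))/3 = -(-8 - 2*(k + k²))/3 = -(-8 + (-2*k - 2*k²))/3 = -(-8 - 2*k - 2*k²)/3 = 8/3 + 2*k/3 + 2*k²/3)
L(-2)*(96 + c(-9, 5)) = (8/3 + (⅔)*(-2) + (⅔)*(-2)²)*(96 + √(2 - 9)) = (8/3 - 4/3 + (⅔)*4)*(96 + √(-7)) = (8/3 - 4/3 + 8/3)*(96 + I*√7) = 4*(96 + I*√7) = 384 + 4*I*√7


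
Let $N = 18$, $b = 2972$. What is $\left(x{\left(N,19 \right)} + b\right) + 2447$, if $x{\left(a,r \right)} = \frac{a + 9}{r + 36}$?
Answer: $\frac{298072}{55} \approx 5419.5$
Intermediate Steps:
$x{\left(a,r \right)} = \frac{9 + a}{36 + r}$
$\left(x{\left(N,19 \right)} + b\right) + 2447 = \left(\frac{9 + 18}{36 + 19} + 2972\right) + 2447 = \left(\frac{1}{55} \cdot 27 + 2972\right) + 2447 = \left(\frac{27}{55} + 2972\right) + 2447 = \frac{163487}{55} + 2447 = \frac{298072}{55}$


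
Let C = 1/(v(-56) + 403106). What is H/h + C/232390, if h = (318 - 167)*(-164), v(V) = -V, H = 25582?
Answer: -599199621268499/580039849161380 ≈ -1.0330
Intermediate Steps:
C = 1/403162 (C = 1/(-1*(-56) + 403106) = 1/(56 + 403106) = 1/403162 ≈ 2.4804e-6)
h = -24764 (h = 151*(-164) = -24764)
H/h + C/232390 = 25582/(-24764) + (1/403162)/232390 = 25582*(-1/24764) + (1/403162)*(1/232390) = -12791/12382 + 1/93690817180 = -599199621268499/580039849161380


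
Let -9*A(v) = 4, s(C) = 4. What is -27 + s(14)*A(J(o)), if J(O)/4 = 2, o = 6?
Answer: -259/9 ≈ -28.778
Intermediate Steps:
J(O) = 8 (J(O) = 4*2 = 8)
A(v) = -4/9 (A(v) = -⅑*4 = -4/9)
-27 + s(14)*A(J(o)) = -27 + 4*(-4/9) = -27 - 16/9 = -259/9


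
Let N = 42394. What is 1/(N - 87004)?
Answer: -1/44610 ≈ -2.2416e-5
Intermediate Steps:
1/(N - 87004) = 1/(42394 - 87004) = 1/(-44610) = -1/44610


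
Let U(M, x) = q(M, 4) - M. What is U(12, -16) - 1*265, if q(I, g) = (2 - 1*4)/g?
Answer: -555/2 ≈ -277.50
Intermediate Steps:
q(I, g) = -2/g (q(I, g) = (2 - 4)/g = -2/g)
U(M, x) = -1/2 - M (U(M, x) = -2/4 - M = -2*1/4 - M = -1/2 - M)
U(12, -16) - 1*265 = (-1/2 - 1*12) - 1*265 = (-1/2 - 12) - 265 = -25/2 - 265 = -555/2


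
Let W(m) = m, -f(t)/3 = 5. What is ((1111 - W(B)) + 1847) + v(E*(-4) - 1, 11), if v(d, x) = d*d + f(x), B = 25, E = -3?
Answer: 3039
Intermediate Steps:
f(t) = -15 (f(t) = -3*5 = -15)
v(d, x) = -15 + d**2 (v(d, x) = d*d - 15 = d**2 - 15 = -15 + d**2)
((1111 - W(B)) + 1847) + v(E*(-4) - 1, 11) = ((1111 - 1*25) + 1847) + (-15 + (-3*(-4) - 1)**2) = ((1111 - 25) + 1847) + (-15 + (12 - 1)**2) = (1086 + 1847) + (-15 + 11**2) = 2933 + (-15 + 121) = 2933 + 106 = 3039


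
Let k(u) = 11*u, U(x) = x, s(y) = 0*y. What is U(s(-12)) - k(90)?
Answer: -990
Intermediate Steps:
s(y) = 0
U(s(-12)) - k(90) = 0 - 11*90 = 0 - 1*990 = 0 - 990 = -990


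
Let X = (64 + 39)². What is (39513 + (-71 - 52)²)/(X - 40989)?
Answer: -3903/2170 ≈ -1.7986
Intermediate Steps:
X = 10609 (X = 103² = 10609)
(39513 + (-71 - 52)²)/(X - 40989) = (39513 + (-71 - 52)²)/(10609 - 40989) = (39513 + (-123)²)/(-30380) = (39513 + 15129)*(-1/30380) = 54642*(-1/30380) = -3903/2170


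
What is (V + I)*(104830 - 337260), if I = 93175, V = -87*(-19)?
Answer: -22040872040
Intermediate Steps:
V = 1653
(V + I)*(104830 - 337260) = (1653 + 93175)*(104830 - 337260) = 94828*(-232430) = -22040872040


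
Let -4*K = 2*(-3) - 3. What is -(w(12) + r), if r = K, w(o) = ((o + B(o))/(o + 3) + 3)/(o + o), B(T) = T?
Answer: -293/120 ≈ -2.4417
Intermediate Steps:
K = 9/4 (K = -(2*(-3) - 3)/4 = -(-6 - 3)/4 = -1/4*(-9) = 9/4 ≈ 2.2500)
w(o) = (3 + 2*o/(3 + o))/(2*o) (w(o) = ((o + o)/(o + 3) + 3)/(o + o) = ((2*o)/(3 + o) + 3)/((2*o)) = (2*o/(3 + o) + 3)*(1/(2*o)) = (3 + 2*o/(3 + o))*(1/(2*o)) = (3 + 2*o/(3 + o))/(2*o))
r = 9/4 ≈ 2.2500
-(w(12) + r) = -((1/2)*(9 + 5*12)/(12*(3 + 12)) + 9/4) = -((1/2)*(1/12)*(9 + 60)/15 + 9/4) = -((1/2)*(1/12)*(1/15)*69 + 9/4) = -(23/120 + 9/4) = -1*293/120 = -293/120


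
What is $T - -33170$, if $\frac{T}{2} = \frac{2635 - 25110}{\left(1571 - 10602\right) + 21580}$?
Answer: $\frac{416205380}{12549} \approx 33166.0$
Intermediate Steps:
$T = - \frac{44950}{12549}$ ($T = 2 \frac{2635 - 25110}{\left(1571 - 10602\right) + 21580} = 2 \left(- \frac{22475}{-9031 + 21580}\right) = 2 \left(- \frac{22475}{12549}\right) = - \frac{44950}{12549} \approx -3.582$)
$T - -33170 = - \frac{44950}{12549} - -33170 = - \frac{44950}{12549} + 33170 = \frac{416205380}{12549}$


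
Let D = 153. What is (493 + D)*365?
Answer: 235790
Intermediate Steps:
(493 + D)*365 = (493 + 153)*365 = 646*365 = 235790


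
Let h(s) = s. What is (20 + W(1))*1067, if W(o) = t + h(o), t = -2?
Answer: 20273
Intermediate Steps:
W(o) = -2 + o
(20 + W(1))*1067 = (20 + (-2 + 1))*1067 = (20 - 1)*1067 = 19*1067 = 20273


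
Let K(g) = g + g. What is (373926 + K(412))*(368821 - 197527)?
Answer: 64192426500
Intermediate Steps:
K(g) = 2*g
(373926 + K(412))*(368821 - 197527) = (373926 + 2*412)*(368821 - 197527) = (373926 + 824)*171294 = 374750*171294 = 64192426500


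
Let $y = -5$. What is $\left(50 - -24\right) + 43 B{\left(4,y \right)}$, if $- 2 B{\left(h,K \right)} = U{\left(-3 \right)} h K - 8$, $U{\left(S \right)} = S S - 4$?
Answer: $2396$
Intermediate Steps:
$U{\left(S \right)} = -4 + S^{2}$ ($U{\left(S \right)} = S^{2} - 4 = -4 + S^{2}$)
$B{\left(h,K \right)} = 4 - \frac{5 K h}{2}$ ($B{\left(h,K \right)} = - \frac{\left(-4 + \left(-3\right)^{2}\right) h K - 8}{2} = - \frac{\left(-4 + 9\right) h K - 8}{2} = - \frac{5 h K - 8}{2} = - \frac{5 K h - 8}{2} = - \frac{-8 + 5 K h}{2} = 4 - \frac{5 K h}{2}$)
$\left(50 - -24\right) + 43 B{\left(4,y \right)} = \left(50 - -24\right) + 43 \left(4 - \left(- \frac{25}{2}\right) 4\right) = \left(50 + 24\right) + 43 \left(4 + 50\right) = 74 + 43 \cdot 54 = 74 + 2322 = 2396$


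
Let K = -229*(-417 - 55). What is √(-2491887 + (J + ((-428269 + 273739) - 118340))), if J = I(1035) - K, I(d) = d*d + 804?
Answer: 4*I*√112551 ≈ 1341.9*I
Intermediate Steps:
I(d) = 804 + d² (I(d) = d² + 804 = 804 + d²)
K = 108088 (K = -229*(-472) = 108088)
J = 963941 (J = (804 + 1035²) - 1*108088 = (804 + 1071225) - 108088 = 1072029 - 108088 = 963941)
√(-2491887 + (J + ((-428269 + 273739) - 118340))) = √(-2491887 + (963941 + ((-428269 + 273739) - 118340))) = √(-2491887 + (963941 + (-154530 - 118340))) = √(-2491887 + (963941 - 272870)) = √(-2491887 + 691071) = √(-1800816) = 4*I*√112551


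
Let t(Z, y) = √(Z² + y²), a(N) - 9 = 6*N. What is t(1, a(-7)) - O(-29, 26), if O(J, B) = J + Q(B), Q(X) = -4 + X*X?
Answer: -643 + √1090 ≈ -609.98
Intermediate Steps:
Q(X) = -4 + X²
a(N) = 9 + 6*N
O(J, B) = -4 + J + B² (O(J, B) = J + (-4 + B²) = -4 + J + B²)
t(1, a(-7)) - O(-29, 26) = √(1² + (9 + 6*(-7))²) - (-4 - 29 + 26²) = √(1 + (9 - 42)²) - (-4 - 29 + 676) = √(1 + (-33)²) - 1*643 = √(1 + 1089) - 643 = √1090 - 643 = -643 + √1090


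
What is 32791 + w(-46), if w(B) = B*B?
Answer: 34907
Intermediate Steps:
w(B) = B²
32791 + w(-46) = 32791 + (-46)² = 32791 + 2116 = 34907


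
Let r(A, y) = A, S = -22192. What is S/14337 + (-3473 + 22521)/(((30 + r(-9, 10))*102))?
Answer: 12530884/1706103 ≈ 7.3447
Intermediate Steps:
S/14337 + (-3473 + 22521)/(((30 + r(-9, 10))*102)) = -22192/14337 + (-3473 + 22521)/(((30 - 9)*102)) = -22192*1/14337 + 19048/((21*102)) = -22192/14337 + 19048/2142 = -22192/14337 + 19048*(1/2142) = -22192/14337 + 9524/1071 = 12530884/1706103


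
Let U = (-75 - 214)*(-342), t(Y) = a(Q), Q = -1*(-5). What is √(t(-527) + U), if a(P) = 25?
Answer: √98863 ≈ 314.42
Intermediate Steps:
Q = 5
t(Y) = 25
U = 98838 (U = -289*(-342) = 98838)
√(t(-527) + U) = √(25 + 98838) = √98863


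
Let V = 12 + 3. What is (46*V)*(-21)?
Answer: -14490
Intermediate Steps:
V = 15
(46*V)*(-21) = (46*15)*(-21) = 690*(-21) = -14490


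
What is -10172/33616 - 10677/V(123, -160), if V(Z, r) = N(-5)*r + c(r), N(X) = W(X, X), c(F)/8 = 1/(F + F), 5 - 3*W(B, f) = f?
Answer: 10604781331/537881212 ≈ 19.716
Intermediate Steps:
W(B, f) = 5/3 - f/3
c(F) = 4/F (c(F) = 8/(F + F) = 8/((2*F)) = 8*(1/(2*F)) = 4/F)
N(X) = 5/3 - X/3
V(Z, r) = 4/r + 10*r/3 (V(Z, r) = (5/3 - ⅓*(-5))*r + 4/r = (5/3 + 5/3)*r + 4/r = 10*r/3 + 4/r = 4/r + 10*r/3)
-10172/33616 - 10677/V(123, -160) = -10172/33616 - 10677/(4/(-160) + (10/3)*(-160)) = -10172*1/33616 - 10677/(4*(-1/160) - 1600/3) = -2543/8404 - 10677/(-1/40 - 1600/3) = -2543/8404 - 10677/(-64003/120) = -2543/8404 - 10677*(-120/64003) = -2543/8404 + 1281240/64003 = 10604781331/537881212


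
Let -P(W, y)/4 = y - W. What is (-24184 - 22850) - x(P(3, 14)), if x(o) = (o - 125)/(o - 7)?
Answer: -2398903/51 ≈ -47037.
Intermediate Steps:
P(W, y) = -4*y + 4*W (P(W, y) = -4*(y - W) = -4*y + 4*W)
x(o) = (-125 + o)/(-7 + o)
(-24184 - 22850) - x(P(3, 14)) = (-24184 - 22850) - (-125 + (-4*14 + 4*3))/(-7 + (-4*14 + 4*3)) = -47034 - (-125 + (-56 + 12))/(-7 + (-56 + 12)) = -47034 - (-125 - 44)/(-7 - 44) = -47034 - (-169)/(-51) = -47034 - (-1)*(-169)/51 = -47034 - 1*169/51 = -47034 - 169/51 = -2398903/51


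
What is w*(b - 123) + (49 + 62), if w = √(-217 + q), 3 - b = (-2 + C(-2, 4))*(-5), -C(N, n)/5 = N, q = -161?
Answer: 111 - 240*I*√42 ≈ 111.0 - 1555.4*I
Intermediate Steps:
C(N, n) = -5*N
b = 43 (b = 3 - (-2 - 5*(-2))*(-5) = 3 - (-2 + 10)*(-5) = 3 - 8*(-5) = 3 - 1*(-40) = 3 + 40 = 43)
w = 3*I*√42 (w = √(-217 - 161) = √(-378) = 3*I*√42 ≈ 19.442*I)
w*(b - 123) + (49 + 62) = (3*I*√42)*(43 - 123) + (49 + 62) = (3*I*√42)*(-80) + 111 = -240*I*√42 + 111 = 111 - 240*I*√42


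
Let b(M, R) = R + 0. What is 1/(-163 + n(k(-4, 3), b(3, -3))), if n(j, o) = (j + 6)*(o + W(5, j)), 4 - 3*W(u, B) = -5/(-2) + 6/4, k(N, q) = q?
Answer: -1/190 ≈ -0.0052632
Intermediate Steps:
b(M, R) = R
W(u, B) = 0 (W(u, B) = 4/3 - (-5/(-2) + 6/4)/3 = 4/3 - (-5*(-1/2) + 6*(1/4))/3 = 4/3 - (5/2 + 3/2)/3 = 4/3 - 1/3*4 = 4/3 - 4/3 = 0)
n(j, o) = o*(6 + j) (n(j, o) = (j + 6)*(o + 0) = (6 + j)*o = o*(6 + j))
1/(-163 + n(k(-4, 3), b(3, -3))) = 1/(-163 - 3*(6 + 3)) = 1/(-163 - 3*9) = 1/(-163 - 27) = 1/(-190) = -1/190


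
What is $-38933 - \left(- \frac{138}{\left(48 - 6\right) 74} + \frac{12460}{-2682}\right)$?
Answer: $- \frac{27041083271}{694638} \approx -38928.0$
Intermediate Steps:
$-38933 - \left(- \frac{138}{\left(48 - 6\right) 74} + \frac{12460}{-2682}\right) = -38933 - \left(- \frac{138}{42 \cdot 74} + 12460 \left(- \frac{1}{2682}\right)\right) = -38933 - \left(- \frac{138}{3108} - \frac{6230}{1341}\right) = -38933 - \left(\left(-138\right) \frac{1}{3108} - \frac{6230}{1341}\right) = -38933 - \left(- \frac{23}{518} - \frac{6230}{1341}\right) = -38933 - - \frac{3257983}{694638} = -38933 + \frac{3257983}{694638} = - \frac{27041083271}{694638}$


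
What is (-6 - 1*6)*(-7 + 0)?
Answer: 84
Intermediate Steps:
(-6 - 1*6)*(-7 + 0) = (-6 - 6)*(-7) = -12*(-7) = 84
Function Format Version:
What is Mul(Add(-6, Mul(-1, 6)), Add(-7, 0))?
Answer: 84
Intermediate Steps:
Mul(Add(-6, Mul(-1, 6)), Add(-7, 0)) = Mul(Add(-6, -6), -7) = Mul(-12, -7) = 84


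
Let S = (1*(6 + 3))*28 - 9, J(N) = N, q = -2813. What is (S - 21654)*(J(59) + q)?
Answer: 58965894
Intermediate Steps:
S = 243 (S = (1*9)*28 - 9 = 9*28 - 9 = 252 - 9 = 243)
(S - 21654)*(J(59) + q) = (243 - 21654)*(59 - 2813) = -21411*(-2754) = 58965894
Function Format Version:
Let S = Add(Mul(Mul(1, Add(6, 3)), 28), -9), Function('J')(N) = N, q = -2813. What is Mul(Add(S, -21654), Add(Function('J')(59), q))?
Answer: 58965894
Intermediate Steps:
S = 243 (S = Add(Mul(Mul(1, 9), 28), -9) = Add(Mul(9, 28), -9) = Add(252, -9) = 243)
Mul(Add(S, -21654), Add(Function('J')(59), q)) = Mul(Add(243, -21654), Add(59, -2813)) = Mul(-21411, -2754) = 58965894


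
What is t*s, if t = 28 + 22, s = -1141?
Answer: -57050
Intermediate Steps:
t = 50
t*s = 50*(-1141) = -57050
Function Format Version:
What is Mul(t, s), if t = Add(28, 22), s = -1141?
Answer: -57050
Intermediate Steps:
t = 50
Mul(t, s) = Mul(50, -1141) = -57050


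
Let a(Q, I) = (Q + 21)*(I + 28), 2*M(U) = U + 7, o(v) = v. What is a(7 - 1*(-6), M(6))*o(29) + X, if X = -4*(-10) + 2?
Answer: 34059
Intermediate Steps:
M(U) = 7/2 + U/2 (M(U) = (U + 7)/2 = (7 + U)/2 = 7/2 + U/2)
X = 42 (X = 40 + 2 = 42)
a(Q, I) = (21 + Q)*(28 + I)
a(7 - 1*(-6), M(6))*o(29) + X = (588 + 21*(7/2 + (1/2)*6) + 28*(7 - 1*(-6)) + (7/2 + (1/2)*6)*(7 - 1*(-6)))*29 + 42 = (588 + 21*(7/2 + 3) + 28*(7 + 6) + (7/2 + 3)*(7 + 6))*29 + 42 = (588 + 21*(13/2) + 28*13 + (13/2)*13)*29 + 42 = (588 + 273/2 + 364 + 169/2)*29 + 42 = 1173*29 + 42 = 34017 + 42 = 34059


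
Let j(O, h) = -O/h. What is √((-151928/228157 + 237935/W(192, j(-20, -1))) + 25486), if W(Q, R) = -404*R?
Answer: √216781481210786725351/92175428 ≈ 159.73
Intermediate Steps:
j(O, h) = -O/h
√((-151928/228157 + 237935/W(192, j(-20, -1))) + 25486) = √((-151928/228157 + 237935/((-(-404)*(-20)/(-1)))) + 25486) = √((-151928*1/228157 + 237935/((-(-404)*(-20)*(-1)))) + 25486) = √((-151928/228157 + 237935/((-404*(-20)))) + 25486) = √((-151928/228157 + 237935/8080) + 25486) = √((-151928/228157 + 237935*(1/8080)) + 25486) = √((-151928/228157 + 47587/1616) + 25486) = √(10611791511/368701712 + 25486) = √(9407343623543/368701712) = √216781481210786725351/92175428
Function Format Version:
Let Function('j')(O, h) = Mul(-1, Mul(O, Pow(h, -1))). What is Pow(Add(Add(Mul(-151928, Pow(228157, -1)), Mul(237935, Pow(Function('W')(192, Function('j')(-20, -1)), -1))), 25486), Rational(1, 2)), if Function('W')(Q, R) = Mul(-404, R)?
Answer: Mul(Rational(1, 92175428), Pow(216781481210786725351, Rational(1, 2))) ≈ 159.73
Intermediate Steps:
Function('j')(O, h) = Mul(-1, O, Pow(h, -1))
Pow(Add(Add(Mul(-151928, Pow(228157, -1)), Mul(237935, Pow(Function('W')(192, Function('j')(-20, -1)), -1))), 25486), Rational(1, 2)) = Pow(Add(Add(Mul(-151928, Pow(228157, -1)), Mul(237935, Pow(Mul(-404, Mul(-1, -20, Pow(-1, -1))), -1))), 25486), Rational(1, 2)) = Pow(Add(Add(Mul(-151928, Rational(1, 228157)), Mul(237935, Pow(Mul(-404, Mul(-1, -20, -1)), -1))), 25486), Rational(1, 2)) = Pow(Add(Add(Rational(-151928, 228157), Mul(237935, Pow(Mul(-404, -20), -1))), 25486), Rational(1, 2)) = Pow(Add(Add(Rational(-151928, 228157), Mul(237935, Pow(8080, -1))), 25486), Rational(1, 2)) = Pow(Add(Add(Rational(-151928, 228157), Mul(237935, Rational(1, 8080))), 25486), Rational(1, 2)) = Pow(Add(Add(Rational(-151928, 228157), Rational(47587, 1616)), 25486), Rational(1, 2)) = Pow(Add(Rational(10611791511, 368701712), 25486), Rational(1, 2)) = Pow(Rational(9407343623543, 368701712), Rational(1, 2)) = Mul(Rational(1, 92175428), Pow(216781481210786725351, Rational(1, 2)))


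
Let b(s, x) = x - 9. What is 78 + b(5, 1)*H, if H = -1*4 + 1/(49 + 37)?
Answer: 4726/43 ≈ 109.91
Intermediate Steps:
b(s, x) = -9 + x
H = -343/86 (H = -4 + 1/86 = -343/86 ≈ -3.9884)
78 + b(5, 1)*H = 78 + (-9 + 1)*(-343/86) = 78 - 8*(-343/86) = 78 + 1372/43 = 4726/43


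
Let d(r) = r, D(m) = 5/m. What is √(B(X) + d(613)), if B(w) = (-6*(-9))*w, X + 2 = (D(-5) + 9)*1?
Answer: √937 ≈ 30.610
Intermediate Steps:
X = 6 (X = -2 + (5/(-5) + 9)*1 = -2 + (5*(-⅕) + 9)*1 = -2 + (-1 + 9)*1 = -2 + 8*1 = -2 + 8 = 6)
B(w) = 54*w
√(B(X) + d(613)) = √(54*6 + 613) = √(324 + 613) = √937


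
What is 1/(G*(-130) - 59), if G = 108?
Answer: -1/14099 ≈ -7.0927e-5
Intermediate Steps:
1/(G*(-130) - 59) = 1/(108*(-130) - 59) = 1/(-14040 - 59) = 1/(-14099) = -1/14099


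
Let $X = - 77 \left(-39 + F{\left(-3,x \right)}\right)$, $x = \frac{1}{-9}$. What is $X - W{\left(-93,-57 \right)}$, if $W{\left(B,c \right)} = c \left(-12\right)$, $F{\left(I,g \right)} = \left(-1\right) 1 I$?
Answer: $2088$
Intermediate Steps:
$x = - \frac{1}{9} \approx -0.11111$
$F{\left(I,g \right)} = - I$
$W{\left(B,c \right)} = - 12 c$
$X = 2772$ ($X = - 77 \left(-39 - -3\right) = - 77 \left(-39 + 3\right) = \left(-77\right) \left(-36\right) = 2772$)
$X - W{\left(-93,-57 \right)} = 2772 - \left(-12\right) \left(-57\right) = 2772 - 684 = 2088$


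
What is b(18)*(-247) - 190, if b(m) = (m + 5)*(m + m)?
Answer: -204706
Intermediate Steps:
b(m) = 2*m*(5 + m) (b(m) = (5 + m)*(2*m) = 2*m*(5 + m))
b(18)*(-247) - 190 = (2*18*(5 + 18))*(-247) - 190 = (2*18*23)*(-247) - 190 = 828*(-247) - 190 = -204516 - 190 = -204706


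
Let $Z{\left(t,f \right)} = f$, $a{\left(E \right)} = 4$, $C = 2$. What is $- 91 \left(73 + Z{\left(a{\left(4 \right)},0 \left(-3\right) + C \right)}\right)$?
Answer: $-6825$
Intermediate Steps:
$- 91 \left(73 + Z{\left(a{\left(4 \right)},0 \left(-3\right) + C \right)}\right) = - 91 \left(73 + \left(0 \left(-3\right) + 2\right)\right) = - 91 \left(73 + \left(0 + 2\right)\right) = - 91 \left(73 + 2\right) = \left(-91\right) 75 = -6825$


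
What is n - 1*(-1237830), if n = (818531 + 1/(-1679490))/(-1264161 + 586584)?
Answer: 1408629107153836711/1137983795730 ≈ 1.2378e+6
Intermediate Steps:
n = -1374714629189/1137983795730 (n = (818531 - 1/1679490)/(-677577) = (1374714629189/1679490)*(-1/677577) = -1374714629189/1137983795730 ≈ -1.2080)
n - 1*(-1237830) = -1374714629189/1137983795730 - 1*(-1237830) = -1374714629189/1137983795730 + 1237830 = 1408629107153836711/1137983795730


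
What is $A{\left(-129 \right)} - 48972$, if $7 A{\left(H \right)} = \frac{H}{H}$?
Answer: $- \frac{342803}{7} \approx -48972.0$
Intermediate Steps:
$A{\left(H \right)} = \frac{1}{7}$ ($A{\left(H \right)} = \frac{H \frac{1}{H}}{7} = \frac{1}{7} \cdot 1 = \frac{1}{7}$)
$A{\left(-129 \right)} - 48972 = \frac{1}{7} - 48972 = - \frac{342803}{7}$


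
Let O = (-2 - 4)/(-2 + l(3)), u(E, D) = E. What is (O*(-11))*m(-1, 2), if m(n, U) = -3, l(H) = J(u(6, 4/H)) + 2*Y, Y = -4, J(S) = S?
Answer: 99/2 ≈ 49.500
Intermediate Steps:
l(H) = -2 (l(H) = 6 + 2*(-4) = 6 - 8 = -2)
O = 3/2 (O = (-2 - 4)/(-2 - 2) = -6/(-4) = -6*(-¼) = 3/2 ≈ 1.5000)
(O*(-11))*m(-1, 2) = ((3/2)*(-11))*(-3) = -33/2*(-3) = 99/2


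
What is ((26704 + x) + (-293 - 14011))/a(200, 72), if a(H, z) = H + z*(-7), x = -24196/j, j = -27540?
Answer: -85380049/2093040 ≈ -40.792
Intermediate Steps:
x = 6049/6885 (x = -24196/(-27540) = -24196*(-1/27540) = 6049/6885 ≈ 0.87858)
a(H, z) = H - 7*z
((26704 + x) + (-293 - 14011))/a(200, 72) = ((26704 + 6049/6885) + (-293 - 14011))/(200 - 7*72) = (183863089/6885 - 14304)/(200 - 504) = (85380049/6885)/(-304) = (85380049/6885)*(-1/304) = -85380049/2093040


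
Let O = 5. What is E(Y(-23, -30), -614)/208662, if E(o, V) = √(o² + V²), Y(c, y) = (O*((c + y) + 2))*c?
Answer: √34775221/208662 ≈ 0.028261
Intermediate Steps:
Y(c, y) = c*(10 + 5*c + 5*y) (Y(c, y) = (5*((c + y) + 2))*c = (5*(2 + c + y))*c = (10 + 5*c + 5*y)*c = c*(10 + 5*c + 5*y))
E(o, V) = √(V² + o²)
E(Y(-23, -30), -614)/208662 = √((-614)² + (5*(-23)*(2 - 23 - 30))²)/208662 = √(376996 + (5*(-23)*(-51))²)*(1/208662) = √(376996 + 5865²)*(1/208662) = √(376996 + 34398225)*(1/208662) = √34775221*(1/208662) = √34775221/208662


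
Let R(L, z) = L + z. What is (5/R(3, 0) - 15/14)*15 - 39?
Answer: -421/14 ≈ -30.071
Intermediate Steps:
(5/R(3, 0) - 15/14)*15 - 39 = (5/(3 + 0) - 15/14)*15 - 39 = (5/3 - 15*1/14)*15 - 39 = (5*(⅓) - 15/14)*15 - 39 = (5/3 - 15/14)*15 - 39 = (25/42)*15 - 39 = 125/14 - 39 = -421/14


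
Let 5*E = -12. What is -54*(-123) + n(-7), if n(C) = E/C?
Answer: 232482/35 ≈ 6642.3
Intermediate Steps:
E = -12/5 (E = (⅕)*(-12) = -12/5 ≈ -2.4000)
n(C) = -12/(5*C)
-54*(-123) + n(-7) = -54*(-123) - 12/5/(-7) = 6642 - 12/5*(-⅐) = 6642 + 12/35 = 232482/35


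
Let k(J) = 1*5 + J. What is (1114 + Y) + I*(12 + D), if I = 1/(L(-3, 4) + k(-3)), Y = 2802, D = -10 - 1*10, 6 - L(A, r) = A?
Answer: 43068/11 ≈ 3915.3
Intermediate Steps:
L(A, r) = 6 - A
k(J) = 5 + J
D = -20 (D = -10 - 10 = -20)
I = 1/11 (I = 1/((6 - 1*(-3)) + (5 - 3)) = 1/((6 + 3) + 2) = 1/(9 + 2) = 1/11 ≈ 0.090909)
(1114 + Y) + I*(12 + D) = (1114 + 2802) + (12 - 20)/11 = 3916 + (1/11)*(-8) = 3916 - 8/11 = 43068/11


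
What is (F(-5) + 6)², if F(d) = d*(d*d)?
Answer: 14161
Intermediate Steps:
F(d) = d³ (F(d) = d*d² = d³)
(F(-5) + 6)² = ((-5)³ + 6)² = (-125 + 6)² = (-119)² = 14161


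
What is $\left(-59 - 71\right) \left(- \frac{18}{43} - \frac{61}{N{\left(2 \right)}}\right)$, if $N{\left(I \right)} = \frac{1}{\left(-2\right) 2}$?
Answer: $- \frac{1361620}{43} \approx -31666.0$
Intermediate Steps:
$N{\left(I \right)} = - \frac{1}{4}$ ($N{\left(I \right)} = \frac{1}{-4} = - \frac{1}{4}$)
$\left(-59 - 71\right) \left(- \frac{18}{43} - \frac{61}{N{\left(2 \right)}}\right) = \left(-59 - 71\right) \left(- \frac{18}{43} - \frac{61}{- \frac{1}{4}}\right) = - 130 \left(\left(-18\right) \frac{1}{43} - -244\right) = - 130 \left(- \frac{18}{43} + 244\right) = \left(-130\right) \frac{10474}{43} = - \frac{1361620}{43}$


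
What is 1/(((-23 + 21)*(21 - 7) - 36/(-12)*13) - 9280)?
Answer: -1/9269 ≈ -0.00010789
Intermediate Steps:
1/(((-23 + 21)*(21 - 7) - 36/(-12)*13) - 9280) = 1/((-2*14 - 36*(-1/12)*13) - 9280) = 1/((-28 + 3*13) - 9280) = 1/((-28 + 39) - 9280) = 1/(11 - 9280) = 1/(-9269) = -1/9269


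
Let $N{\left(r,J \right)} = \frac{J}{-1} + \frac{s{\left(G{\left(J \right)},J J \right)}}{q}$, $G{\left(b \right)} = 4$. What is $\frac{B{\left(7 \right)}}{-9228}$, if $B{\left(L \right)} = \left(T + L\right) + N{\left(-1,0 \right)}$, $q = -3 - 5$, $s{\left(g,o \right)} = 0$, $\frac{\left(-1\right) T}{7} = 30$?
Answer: $\frac{203}{9228} \approx 0.021998$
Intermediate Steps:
$T = -210$ ($T = \left(-7\right) 30 = -210$)
$q = -8$ ($q = -3 - 5 = -8$)
$N{\left(r,J \right)} = - J$ ($N{\left(r,J \right)} = \frac{J}{-1} + \frac{0}{-8} = J \left(-1\right) + 0 \left(- \frac{1}{8}\right) = - J + 0 = - J$)
$B{\left(L \right)} = -210 + L$ ($B{\left(L \right)} = \left(-210 + L\right) - 0 = \left(-210 + L\right) + 0 = -210 + L$)
$\frac{B{\left(7 \right)}}{-9228} = \frac{-210 + 7}{-9228} = \left(-203\right) \left(- \frac{1}{9228}\right) = \frac{203}{9228}$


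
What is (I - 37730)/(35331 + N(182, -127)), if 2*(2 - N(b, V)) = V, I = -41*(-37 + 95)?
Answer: -80216/70793 ≈ -1.1331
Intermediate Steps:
I = -2378 (I = -41*58 = -2378)
N(b, V) = 2 - V/2
(I - 37730)/(35331 + N(182, -127)) = (-2378 - 37730)/(35331 + (2 - 1/2*(-127))) = -40108/(35331 + (2 + 127/2)) = -40108/(35331 + 131/2) = -40108/70793/2 = -40108*2/70793 = -80216/70793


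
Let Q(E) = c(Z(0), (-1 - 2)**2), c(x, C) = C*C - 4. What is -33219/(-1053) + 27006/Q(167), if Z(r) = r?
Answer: 491987/1287 ≈ 382.27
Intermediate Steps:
c(x, C) = -4 + C**2 (c(x, C) = C**2 - 4 = -4 + C**2)
Q(E) = 77 (Q(E) = -4 + ((-1 - 2)**2)**2 = -4 + ((-3)**2)**2 = -4 + 9**2 = -4 + 81 = 77)
-33219/(-1053) + 27006/Q(167) = -33219/(-1053) + 27006/77 = -33219*(-1/1053) + 27006*(1/77) = 3691/117 + 3858/11 = 491987/1287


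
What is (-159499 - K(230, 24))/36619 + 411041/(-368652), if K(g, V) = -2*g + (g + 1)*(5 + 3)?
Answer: -74363224703/13499667588 ≈ -5.5085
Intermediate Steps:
K(g, V) = 8 + 6*g (K(g, V) = -2*g + (1 + g)*8 = -2*g + (8 + 8*g) = 8 + 6*g)
(-159499 - K(230, 24))/36619 + 411041/(-368652) = (-159499 - (8 + 6*230))/36619 + 411041/(-368652) = (-159499 - (8 + 1380))*(1/36619) + 411041*(-1/368652) = (-159499 - 1*1388)*(1/36619) - 411041/368652 = (-159499 - 1388)*(1/36619) - 411041/368652 = -160887*1/36619 - 411041/368652 = -160887/36619 - 411041/368652 = -74363224703/13499667588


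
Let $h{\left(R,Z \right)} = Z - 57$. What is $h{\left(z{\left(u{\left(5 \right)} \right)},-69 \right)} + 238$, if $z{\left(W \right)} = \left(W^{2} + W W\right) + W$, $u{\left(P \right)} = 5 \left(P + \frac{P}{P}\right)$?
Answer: $112$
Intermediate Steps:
$u{\left(P \right)} = 5 + 5 P$ ($u{\left(P \right)} = 5 \left(P + 1\right) = 5 \left(1 + P\right) = 5 + 5 P$)
$z{\left(W \right)} = W + 2 W^{2}$ ($z{\left(W \right)} = \left(W^{2} + W^{2}\right) + W = 2 W^{2} + W = W + 2 W^{2}$)
$h{\left(R,Z \right)} = -57 + Z$
$h{\left(z{\left(u{\left(5 \right)} \right)},-69 \right)} + 238 = \left(-57 - 69\right) + 238 = -126 + 238 = 112$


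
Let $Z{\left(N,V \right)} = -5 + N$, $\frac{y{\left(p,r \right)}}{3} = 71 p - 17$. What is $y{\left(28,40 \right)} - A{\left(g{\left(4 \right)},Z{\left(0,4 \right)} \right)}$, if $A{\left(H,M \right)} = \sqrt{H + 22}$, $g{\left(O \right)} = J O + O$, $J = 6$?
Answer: $5913 - 5 \sqrt{2} \approx 5905.9$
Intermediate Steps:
$y{\left(p,r \right)} = -51 + 213 p$ ($y{\left(p,r \right)} = 3 \left(71 p - 17\right) = 3 \left(-17 + 71 p\right) = -51 + 213 p$)
$g{\left(O \right)} = 7 O$ ($g{\left(O \right)} = 6 O + O = 7 O$)
$A{\left(H,M \right)} = \sqrt{22 + H}$
$y{\left(28,40 \right)} - A{\left(g{\left(4 \right)},Z{\left(0,4 \right)} \right)} = \left(-51 + 213 \cdot 28\right) - \sqrt{22 + 7 \cdot 4} = \left(-51 + 5964\right) - \sqrt{22 + 28} = 5913 - \sqrt{50} = 5913 - 5 \sqrt{2}$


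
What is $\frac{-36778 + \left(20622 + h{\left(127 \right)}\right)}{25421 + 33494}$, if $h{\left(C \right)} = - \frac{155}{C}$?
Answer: $- \frac{2051967}{7482205} \approx -0.27425$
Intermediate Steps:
$\frac{-36778 + \left(20622 + h{\left(127 \right)}\right)}{25421 + 33494} = \frac{-36778 + \left(20622 - \frac{155}{127}\right)}{25421 + 33494} = \frac{-36778 + \left(20622 - \frac{155}{127}\right)}{58915} = \left(-36778 + \left(20622 - \frac{155}{127}\right)\right) \frac{1}{58915} = \left(-36778 + \frac{2618839}{127}\right) \frac{1}{58915} = \left(- \frac{2051967}{127}\right) \frac{1}{58915} = - \frac{2051967}{7482205}$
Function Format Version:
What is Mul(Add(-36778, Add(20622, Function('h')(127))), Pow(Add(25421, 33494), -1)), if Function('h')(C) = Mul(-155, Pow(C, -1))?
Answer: Rational(-2051967, 7482205) ≈ -0.27425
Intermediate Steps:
Mul(Add(-36778, Add(20622, Function('h')(127))), Pow(Add(25421, 33494), -1)) = Mul(Add(-36778, Add(20622, Mul(-155, Pow(127, -1)))), Pow(Add(25421, 33494), -1)) = Mul(Add(-36778, Add(20622, Mul(-155, Rational(1, 127)))), Pow(58915, -1)) = Mul(Add(-36778, Add(20622, Rational(-155, 127))), Rational(1, 58915)) = Mul(Add(-36778, Rational(2618839, 127)), Rational(1, 58915)) = Mul(Rational(-2051967, 127), Rational(1, 58915)) = Rational(-2051967, 7482205)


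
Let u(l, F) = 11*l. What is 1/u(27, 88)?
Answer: 1/297 ≈ 0.0033670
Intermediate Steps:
1/u(27, 88) = 1/(11*27) = 1/297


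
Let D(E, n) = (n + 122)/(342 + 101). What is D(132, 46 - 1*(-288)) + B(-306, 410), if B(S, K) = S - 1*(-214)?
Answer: -40300/443 ≈ -90.971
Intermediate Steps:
B(S, K) = 214 + S (B(S, K) = S + 214 = 214 + S)
D(E, n) = 122/443 + n/443 (D(E, n) = (122 + n)/443 = (122 + n)*(1/443) = 122/443 + n/443)
D(132, 46 - 1*(-288)) + B(-306, 410) = (122/443 + (46 - 1*(-288))/443) + (214 - 306) = (122/443 + (46 + 288)/443) - 92 = (122/443 + (1/443)*334) - 92 = (122/443 + 334/443) - 92 = 456/443 - 92 = -40300/443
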